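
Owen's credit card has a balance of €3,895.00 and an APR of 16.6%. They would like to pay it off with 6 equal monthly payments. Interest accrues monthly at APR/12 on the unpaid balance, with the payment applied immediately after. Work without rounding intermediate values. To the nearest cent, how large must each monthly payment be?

€680.96

Monthly rate r = 16.6%/12 = 1.38333% = 0.0138333.
Level-payment amortization: P = B₀·r / (1 − (1+r)^(−n)) = 3895.00·0.0138333 / (1 − 1.01383^(−6)).
Denominator 1 − (1+r)^(−6) = 0.0791251682.
P = 53.8808 / 0.0791251682 ≈ 680.96.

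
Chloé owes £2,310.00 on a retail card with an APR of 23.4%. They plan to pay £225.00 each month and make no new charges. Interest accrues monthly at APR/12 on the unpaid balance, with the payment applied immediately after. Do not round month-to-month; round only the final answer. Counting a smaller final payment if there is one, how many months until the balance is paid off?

12 payments

Monthly rate r = 23.4%/12 = 1.95% = 0.0195.
Recurrence: B ← B·(1+r) − £225.00.
Month 1: interest £45.05; balance after payment £2,130.05.
Month 2: interest £41.54; balance after payment £1,946.58.
Closed form: n = −ln(1 − rB₀/P)/ln(1+r) = −ln(0.7998)/ln(1.0195) ≈ 11.567, so the balance reaches zero during payment 12.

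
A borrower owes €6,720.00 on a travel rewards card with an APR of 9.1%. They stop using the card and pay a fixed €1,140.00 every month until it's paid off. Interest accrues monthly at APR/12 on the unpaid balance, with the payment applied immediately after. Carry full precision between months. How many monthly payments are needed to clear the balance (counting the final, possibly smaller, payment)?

7 payments

Monthly rate r = 9.1%/12 = 0.758333% = 0.00758333.
Recurrence: B ← B·(1+r) − €1,140.00.
Month 1: interest €50.96; balance after payment €5,630.96.
Month 2: interest €42.70; balance after payment €4,533.66.
Closed form: n = −ln(1 − rB₀/P)/ln(1+r) = −ln(0.9553)/ln(1.00758) ≈ 6.053, so the balance reaches zero during payment 7.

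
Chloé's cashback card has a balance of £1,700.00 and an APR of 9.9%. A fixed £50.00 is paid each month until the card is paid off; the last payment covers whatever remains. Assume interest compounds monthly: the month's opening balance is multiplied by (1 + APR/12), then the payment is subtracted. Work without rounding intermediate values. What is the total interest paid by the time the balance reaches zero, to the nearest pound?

£303

Monthly rate r = 9.9%/12 = 0.825% = 0.00825.
Payoff takes n = ⌈−ln(1 − rB₀/P)/ln(1+r)⌉ = ⌈40.067⌉ = 41 payments; the last is £3.38.
Total paid = 40·£50.00 + £3.38 = £2,003.38.
Total interest = total paid − principal = £2,003.38 − £1,700.00 = £303.38.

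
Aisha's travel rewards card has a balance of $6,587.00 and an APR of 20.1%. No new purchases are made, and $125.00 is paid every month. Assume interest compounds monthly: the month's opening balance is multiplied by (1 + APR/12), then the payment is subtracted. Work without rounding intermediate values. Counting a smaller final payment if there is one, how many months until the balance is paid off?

129 months

Monthly rate r = 20.1%/12 = 1.675% = 0.01675.
Recurrence: B ← B·(1+r) − $125.00.
Month 1: interest $110.33; balance after payment $6,572.33.
Month 2: interest $110.09; balance after payment $6,557.42.
Closed form: n = −ln(1 − rB₀/P)/ln(1+r) = −ln(0.11734)/ln(1.01675) ≈ 128.989, so the balance reaches zero during payment 129.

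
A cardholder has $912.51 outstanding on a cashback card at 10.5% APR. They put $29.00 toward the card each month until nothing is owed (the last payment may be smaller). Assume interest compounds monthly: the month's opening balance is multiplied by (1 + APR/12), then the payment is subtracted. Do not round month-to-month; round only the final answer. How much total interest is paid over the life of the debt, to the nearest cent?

$159.47

Monthly rate r = 10.5%/12 = 0.875% = 0.00875.
Payoff takes n = ⌈−ln(1 − rB₀/P)/ln(1+r)⌉ = ⌈36.965⌉ = 37 payments; the last is $27.98.
Total paid = 36·$29.00 + $27.98 = $1,071.98.
Total interest = total paid − principal = $1,071.98 − $912.51 = $159.47.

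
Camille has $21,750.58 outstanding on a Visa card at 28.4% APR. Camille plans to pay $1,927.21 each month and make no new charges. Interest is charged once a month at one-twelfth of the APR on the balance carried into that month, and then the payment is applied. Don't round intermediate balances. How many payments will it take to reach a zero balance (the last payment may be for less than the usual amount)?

14 payments

Monthly rate r = 28.4%/12 = 2.36667% = 0.0236667.
Recurrence: B ← B·(1+r) − $1,927.21.
Month 1: interest $514.76; balance after payment $20,338.13.
Month 2: interest $481.34; balance after payment $18,892.26.
Closed form: n = −ln(1 − rB₀/P)/ln(1+r) = −ln(0.7329)/ln(1.02367) ≈ 13.285, so the balance reaches zero during payment 14.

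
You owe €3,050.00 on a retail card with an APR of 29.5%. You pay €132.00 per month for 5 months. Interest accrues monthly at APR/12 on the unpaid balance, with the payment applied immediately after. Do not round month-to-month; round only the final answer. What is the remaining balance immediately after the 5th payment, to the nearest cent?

€2,750.53

Monthly rate r = 29.5%/12 = 2.45833% = 0.0245833.
Each month: B ← B·(1+r) − €132.00.
Month 1: interest €74.98; balance after payment €2,992.98.
Month 2: interest €73.58; balance after payment €2,934.56.
Month 3: interest €72.14; balance after payment €2,874.70.
Month 4: interest €70.67; balance after payment €2,813.37.
Month 5: interest €69.16; balance after payment €2,750.53.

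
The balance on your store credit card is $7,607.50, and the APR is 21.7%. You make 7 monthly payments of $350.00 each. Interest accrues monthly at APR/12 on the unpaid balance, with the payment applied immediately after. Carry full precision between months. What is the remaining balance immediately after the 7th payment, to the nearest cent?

Monthly rate r = 21.7%/12 = 1.80833% = 0.0180833.
Each month: B ← B·(1+r) − $350.00.
Month 1: interest $137.57; balance after payment $7,395.07.
Month 2: interest $133.73; balance after payment $7,178.80.
Month 3: interest $129.82; balance after payment $6,958.61.
Month 4: interest $125.83; balance after payment $6,734.45.
Month 5: interest $121.78; balance after payment $6,506.23.
Month 6: interest $117.65; balance after payment $6,273.88.
Month 7: interest $113.45; balance after payment $6,037.34.

$6,037.34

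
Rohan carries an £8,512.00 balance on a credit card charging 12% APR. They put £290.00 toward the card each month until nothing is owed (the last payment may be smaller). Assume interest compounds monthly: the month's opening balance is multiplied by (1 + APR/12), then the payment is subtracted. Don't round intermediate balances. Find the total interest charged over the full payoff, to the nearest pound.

Monthly rate r = 12%/12 = 1% = 0.01.
Payoff takes n = ⌈−ln(1 − rB₀/P)/ln(1+r)⌉ = ⌈34.919⌉ = 35 payments; the last is £266.64.
Total paid = 34·£290.00 + £266.64 = £10,126.64.
Total interest = total paid − principal = £10,126.64 − £8,512.00 = £1,614.64.

£1,615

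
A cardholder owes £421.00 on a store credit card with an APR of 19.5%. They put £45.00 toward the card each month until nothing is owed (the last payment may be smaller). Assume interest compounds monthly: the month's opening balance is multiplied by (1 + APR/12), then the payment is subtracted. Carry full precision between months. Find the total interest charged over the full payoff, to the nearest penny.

Monthly rate r = 19.5%/12 = 1.625% = 0.01625.
Payoff takes n = ⌈−ln(1 − rB₀/P)/ln(1+r)⌉ = ⌈10.230⌉ = 11 payments; the last is £10.43.
Total paid = 10·£45.00 + £10.43 = £460.43.
Total interest = total paid − principal = £460.43 − £421.00 = £39.43.

£39.43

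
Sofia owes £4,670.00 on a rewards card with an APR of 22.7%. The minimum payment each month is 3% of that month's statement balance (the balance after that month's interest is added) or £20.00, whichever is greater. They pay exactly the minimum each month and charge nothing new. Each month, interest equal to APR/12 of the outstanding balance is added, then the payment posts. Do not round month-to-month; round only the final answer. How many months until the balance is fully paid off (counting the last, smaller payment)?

220 months

Monthly rate r = 22.7%/12 = 1.89167% = 0.0189167.
While 3% of the post-interest balance exceeds £20.00, each month B ← (B·(1+r))·(1 − 0.03), i.e. B shrinks by the factor (1+r)·0.97 = 0.98835.
This holds for months 1–168. Entering month 169 the balance is £652.02; 3% of the post-interest balance is now below £20.00, so the flat £20.00 minimum applies from here.
From month 169 a fixed £20.00 at rate r clears £652.02 in 52 more payments. Total: 168 + 52 = 220 months.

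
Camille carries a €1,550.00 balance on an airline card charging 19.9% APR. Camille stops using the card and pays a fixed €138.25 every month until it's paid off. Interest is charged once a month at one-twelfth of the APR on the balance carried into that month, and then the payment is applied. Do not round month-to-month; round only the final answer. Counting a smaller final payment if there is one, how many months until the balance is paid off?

Monthly rate r = 19.9%/12 = 1.65833% = 0.0165833.
Recurrence: B ← B·(1+r) − €138.25.
Month 1: interest €25.70; balance after payment €1,437.45.
Month 2: interest €23.84; balance after payment €1,323.04.
Closed form: n = −ln(1 − rB₀/P)/ln(1+r) = −ln(0.81407)/ln(1.01658) ≈ 12.507, so the balance reaches zero during payment 13.

13 payments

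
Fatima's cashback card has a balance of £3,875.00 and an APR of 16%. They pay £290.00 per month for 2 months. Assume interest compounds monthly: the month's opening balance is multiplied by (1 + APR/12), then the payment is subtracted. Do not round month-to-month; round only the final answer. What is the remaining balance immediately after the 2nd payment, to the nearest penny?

Monthly rate r = 16%/12 = 1.33333% = 0.0133333.
Each month: B ← B·(1+r) − £290.00.
Month 1: interest £51.67; balance after payment £3,636.67.
Month 2: interest £48.49; balance after payment £3,395.16.

£3,395.16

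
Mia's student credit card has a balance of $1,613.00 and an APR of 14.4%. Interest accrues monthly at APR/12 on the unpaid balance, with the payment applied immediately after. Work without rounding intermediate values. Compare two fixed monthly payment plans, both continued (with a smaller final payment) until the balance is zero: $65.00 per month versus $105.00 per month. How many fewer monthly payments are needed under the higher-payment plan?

Monthly rate r = 14.4%/12 = 1.2% = 0.012.
At $65.00/mo: n = ⌈−ln(1 − rB₀/P)/ln(1+r)⌉ = 30 payments (last $41.43); total interest = total paid − $1,613.00 = $313.43.
At $105.00/mo: 18 payments (last $8.63); total interest $180.63.
Payments saved = 30 − 18 = 12.

12 fewer payments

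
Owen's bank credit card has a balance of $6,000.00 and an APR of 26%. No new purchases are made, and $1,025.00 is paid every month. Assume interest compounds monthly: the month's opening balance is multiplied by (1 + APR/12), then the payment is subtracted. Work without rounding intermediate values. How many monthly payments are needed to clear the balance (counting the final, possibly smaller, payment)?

Monthly rate r = 26%/12 = 2.16667% = 0.0216667.
Recurrence: B ← B·(1+r) − $1,025.00.
Month 1: interest $130.00; balance after payment $5,105.00.
Month 2: interest $110.61; balance after payment $4,190.61.
Closed form: n = −ln(1 − rB₀/P)/ln(1+r) = −ln(0.87317)/ln(1.02167) ≈ 6.327, so the balance reaches zero during payment 7.

7 payments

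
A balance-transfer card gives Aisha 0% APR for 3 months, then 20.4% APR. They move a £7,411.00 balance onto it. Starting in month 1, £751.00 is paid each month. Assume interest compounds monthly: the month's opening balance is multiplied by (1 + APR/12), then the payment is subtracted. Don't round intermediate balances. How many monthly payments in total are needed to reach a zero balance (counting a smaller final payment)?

Promo months 1–3 at r₀ = 0%/12 = 0; months 4+ at r₁ = 20.4%/12 = 0.017.
After month 3 (no interest yet): B = £7,411.00 − 3·£751.00 = £5,158.00.
Then at r₁ with £751.00/mo: n₂ = −ln(1 − r₁·B/P)/ln(1+r₁) ≈ 7.37 → 8 more payments.

11 months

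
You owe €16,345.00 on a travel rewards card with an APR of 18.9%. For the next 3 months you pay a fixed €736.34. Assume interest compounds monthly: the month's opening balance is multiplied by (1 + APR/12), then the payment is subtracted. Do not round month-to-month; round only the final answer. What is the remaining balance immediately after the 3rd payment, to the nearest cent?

€14,885.53

Monthly rate r = 18.9%/12 = 1.575% = 0.01575.
Each month: B ← B·(1+r) − €736.34.
Month 1: interest €257.43; balance after payment €15,866.09.
Month 2: interest €249.89; balance after payment €15,379.64.
Month 3: interest €242.23; balance after payment €14,885.53.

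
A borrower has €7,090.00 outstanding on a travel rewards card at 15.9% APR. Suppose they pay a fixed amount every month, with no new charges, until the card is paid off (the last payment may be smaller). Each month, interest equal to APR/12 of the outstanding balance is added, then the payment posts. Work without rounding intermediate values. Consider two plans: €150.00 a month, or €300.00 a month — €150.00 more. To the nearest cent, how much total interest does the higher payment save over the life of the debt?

€2,654.89

Monthly rate r = 15.9%/12 = 1.325% = 0.01325.
At €150.00/mo: n = ⌈−ln(1 − rB₀/P)/ln(1+r)⌉ = 75 payments (last €116.37); total interest = total paid − €7,090.00 = €4,126.37.
At €300.00/mo: 29 payments (last €161.48); total interest €1,471.48.
Interest saved = €4,126.37 − €1,471.48 = €2,654.89.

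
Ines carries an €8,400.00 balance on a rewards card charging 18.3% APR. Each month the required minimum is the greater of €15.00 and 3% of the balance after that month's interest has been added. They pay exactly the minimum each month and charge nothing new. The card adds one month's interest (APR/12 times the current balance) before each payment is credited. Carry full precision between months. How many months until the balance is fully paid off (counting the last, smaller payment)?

Monthly rate r = 18.3%/12 = 1.525% = 0.01525.
While 3% of the post-interest balance exceeds €15.00, each month B ← (B·(1+r))·(1 − 0.03), i.e. B shrinks by the factor (1+r)·0.97 = 0.98479.
This holds for months 1–186. Entering month 187 the balance is €485.74; 3% of the post-interest balance is now below €15.00, so the flat €15.00 minimum applies from here.
From month 187 a fixed €15.00 at rate r clears €485.74 in 45 more payments. Total: 186 + 45 = 231 months.

231 months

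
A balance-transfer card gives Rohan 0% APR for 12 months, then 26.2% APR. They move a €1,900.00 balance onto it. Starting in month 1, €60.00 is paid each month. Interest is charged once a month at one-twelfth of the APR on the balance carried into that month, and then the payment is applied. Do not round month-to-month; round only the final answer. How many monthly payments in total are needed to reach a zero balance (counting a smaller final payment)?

38 payments

Promo months 1–12 at r₀ = 0%/12 = 0; months 13+ at r₁ = 26.2%/12 = 0.0218333.
After month 12 (no interest yet): B = €1,900.00 − 12·€60.00 = €1,180.00.
Then at r₁ with €60.00/mo: n₂ = −ln(1 − r₁·B/P)/ln(1+r₁) ≈ 25.98 → 26 more payments.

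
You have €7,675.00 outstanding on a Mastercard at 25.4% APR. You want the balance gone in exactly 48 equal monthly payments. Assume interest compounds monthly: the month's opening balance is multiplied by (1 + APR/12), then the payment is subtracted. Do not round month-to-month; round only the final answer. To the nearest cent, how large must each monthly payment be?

€256.20

Monthly rate r = 25.4%/12 = 2.11667% = 0.0211667.
Level-payment amortization: P = B₀·r / (1 − (1+r)^(−n)) = 7675.00·0.0211667 / (1 − 1.02117^(−48)).
Denominator 1 − (1+r)^(−48) = 0.634100545.
P = 162.454 / 0.634100545 ≈ 256.20.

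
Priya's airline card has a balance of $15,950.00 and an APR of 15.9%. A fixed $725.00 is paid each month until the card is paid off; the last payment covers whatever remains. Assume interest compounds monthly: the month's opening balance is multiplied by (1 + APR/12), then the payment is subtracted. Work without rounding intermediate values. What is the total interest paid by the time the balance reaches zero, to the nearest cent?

Monthly rate r = 15.9%/12 = 1.325% = 0.01325.
Payoff takes n = ⌈−ln(1 − rB₀/P)/ln(1+r)⌉ = ⌈26.180⌉ = 27 payments; the last is $131.11.
Total paid = 26·$725.00 + $131.11 = $18,981.11.
Total interest = total paid − principal = $18,981.11 − $15,950.00 = $3,031.11.

$3,031.11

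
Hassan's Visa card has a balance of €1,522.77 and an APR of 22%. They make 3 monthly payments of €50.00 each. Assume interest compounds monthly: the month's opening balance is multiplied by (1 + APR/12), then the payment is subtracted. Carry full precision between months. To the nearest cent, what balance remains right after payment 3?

€1,455.30

Monthly rate r = 22%/12 = 1.83333% = 0.0183333.
Each month: B ← B·(1+r) − €50.00.
Month 1: interest €27.92; balance after payment €1,500.69.
Month 2: interest €27.51; balance after payment €1,478.20.
Month 3: interest €27.10; balance after payment €1,455.30.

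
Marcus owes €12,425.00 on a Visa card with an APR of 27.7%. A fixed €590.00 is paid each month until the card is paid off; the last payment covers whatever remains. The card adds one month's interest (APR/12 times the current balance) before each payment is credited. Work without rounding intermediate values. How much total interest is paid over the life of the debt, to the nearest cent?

Monthly rate r = 27.7%/12 = 2.30833% = 0.0230833.
Payoff takes n = ⌈−ln(1 − rB₀/P)/ln(1+r)⌉ = ⌈29.173⌉ = 30 payments; the last is €103.27.
Total paid = 29·€590.00 + €103.27 = €17,213.27.
Total interest = total paid − principal = €17,213.27 − €12,425.00 = €4,788.27.

€4,788.27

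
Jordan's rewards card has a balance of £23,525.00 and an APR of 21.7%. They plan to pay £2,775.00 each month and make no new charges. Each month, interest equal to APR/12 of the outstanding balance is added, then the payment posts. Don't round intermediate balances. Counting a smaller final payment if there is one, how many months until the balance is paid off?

Monthly rate r = 21.7%/12 = 1.80833% = 0.0180833.
Recurrence: B ← B·(1+r) − £2,775.00.
Month 1: interest £425.41; balance after payment £21,175.41.
Month 2: interest £382.92; balance after payment £18,783.33.
Closed form: n = −ln(1 − rB₀/P)/ln(1+r) = −ln(0.8467)/ln(1.01808) ≈ 9.285, so the balance reaches zero during payment 10.

10 payments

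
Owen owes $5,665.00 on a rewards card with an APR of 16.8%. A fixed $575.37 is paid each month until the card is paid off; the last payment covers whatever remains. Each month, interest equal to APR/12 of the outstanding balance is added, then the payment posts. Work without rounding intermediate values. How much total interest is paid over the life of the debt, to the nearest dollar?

Monthly rate r = 16.8%/12 = 1.4% = 0.014.
Payoff takes n = ⌈−ln(1 − rB₀/P)/ln(1+r)⌉ = ⌈10.668⌉ = 11 payments; the last is $385.24.
Total paid = 10·$575.37 + $385.24 = $6,138.94.
Total interest = total paid − principal = $6,138.94 − $5,665.00 = $473.94.

$474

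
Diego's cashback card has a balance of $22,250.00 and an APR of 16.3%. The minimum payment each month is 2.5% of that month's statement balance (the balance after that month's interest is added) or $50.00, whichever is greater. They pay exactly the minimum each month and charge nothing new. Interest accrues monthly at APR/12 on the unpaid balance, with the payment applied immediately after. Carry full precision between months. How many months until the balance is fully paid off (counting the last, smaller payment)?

262 months

Monthly rate r = 16.3%/12 = 1.35833% = 0.0135833.
While 2.5% of the post-interest balance exceeds $50.00, each month B ← (B·(1+r))·(1 − 0.025), i.e. B shrinks by the factor (1+r)·0.975 = 0.98824.
This holds for months 1–205. Entering month 206 the balance is $1,970.00; 2.5% of the post-interest balance is now below $50.00, so the flat $50.00 minimum applies from here.
From month 206 a fixed $50.00 at rate r clears $1,970.00 in 57 more payments. Total: 205 + 57 = 262 months.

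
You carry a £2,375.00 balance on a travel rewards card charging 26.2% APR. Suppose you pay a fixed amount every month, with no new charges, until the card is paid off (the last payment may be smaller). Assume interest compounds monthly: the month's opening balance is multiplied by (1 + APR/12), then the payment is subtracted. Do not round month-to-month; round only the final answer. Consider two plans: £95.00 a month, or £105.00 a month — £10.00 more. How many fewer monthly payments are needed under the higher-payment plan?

5 fewer payments

Monthly rate r = 26.2%/12 = 2.18333% = 0.0218333.
At £95.00/mo: n = ⌈−ln(1 − rB₀/P)/ln(1+r)⌉ = 37 payments (last £51.93); total interest = total paid − £2,375.00 = £1,096.93.
At £105.00/mo: 32 payments (last £55.56); total interest £935.56.
Payments saved = 37 − 32 = 5.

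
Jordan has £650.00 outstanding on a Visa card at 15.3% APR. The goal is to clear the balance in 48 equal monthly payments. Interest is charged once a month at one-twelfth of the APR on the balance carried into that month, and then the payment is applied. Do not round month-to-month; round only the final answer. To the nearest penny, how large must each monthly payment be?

£18.19

Monthly rate r = 15.3%/12 = 1.275% = 0.01275.
Level-payment amortization: P = B₀·r / (1 − (1+r)^(−n)) = 650.00·0.01275 / (1 − 1.01275^(−48)).
Denominator 1 − (1+r)^(−48) = 0.455632848.
P = 8.2875 / 0.455632848 ≈ 18.19.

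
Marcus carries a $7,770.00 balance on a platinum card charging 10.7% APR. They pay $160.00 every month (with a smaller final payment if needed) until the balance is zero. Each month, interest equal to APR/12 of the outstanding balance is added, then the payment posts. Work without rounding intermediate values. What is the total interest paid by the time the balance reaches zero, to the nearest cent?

$2,457.18

Monthly rate r = 10.7%/12 = 0.891667% = 0.00891667.
Payoff takes n = ⌈−ln(1 − rB₀/P)/ln(1+r)⌉ = ⌈63.920⌉ = 64 payments; the last is $147.18.
Total paid = 63·$160.00 + $147.18 = $10,227.18.
Total interest = total paid − principal = $10,227.18 − $7,770.00 = $2,457.18.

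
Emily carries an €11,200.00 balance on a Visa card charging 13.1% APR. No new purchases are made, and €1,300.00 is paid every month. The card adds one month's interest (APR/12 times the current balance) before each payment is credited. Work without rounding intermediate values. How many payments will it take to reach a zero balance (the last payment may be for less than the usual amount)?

10 payments

Monthly rate r = 13.1%/12 = 1.09167% = 0.0109167.
Recurrence: B ← B·(1+r) − €1,300.00.
Month 1: interest €122.27; balance after payment €10,022.27.
Month 2: interest €109.41; balance after payment €8,831.68.
Closed form: n = −ln(1 − rB₀/P)/ln(1+r) = −ln(0.90595)/ln(1.01092) ≈ 9.097, so the balance reaches zero during payment 10.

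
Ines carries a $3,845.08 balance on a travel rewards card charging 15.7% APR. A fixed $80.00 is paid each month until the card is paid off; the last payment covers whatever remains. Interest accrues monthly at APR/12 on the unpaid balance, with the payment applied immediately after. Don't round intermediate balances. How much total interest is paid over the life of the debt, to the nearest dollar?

$2,255

Monthly rate r = 15.7%/12 = 1.30833% = 0.0130833.
Payoff takes n = ⌈−ln(1 − rB₀/P)/ln(1+r)⌉ = ⌈76.247⌉ = 77 payments; the last is $19.87.
Total paid = 76·$80.00 + $19.87 = $6,099.87.
Total interest = total paid − principal = $6,099.87 − $3,845.08 = $2,254.79.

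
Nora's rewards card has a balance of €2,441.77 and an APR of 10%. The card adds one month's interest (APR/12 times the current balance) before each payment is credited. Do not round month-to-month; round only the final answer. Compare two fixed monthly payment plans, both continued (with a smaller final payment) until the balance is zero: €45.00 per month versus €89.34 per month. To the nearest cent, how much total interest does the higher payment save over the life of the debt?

€480.86

Monthly rate r = 10%/12 = 0.833333% = 0.00833333.
At €45.00/mo: n = ⌈−ln(1 − rB₀/P)/ln(1+r)⌉ = 73 payments (last €23.33); total interest = total paid − €2,441.77 = €821.56.
At €89.34/mo: 32 payments (last €12.93); total interest €340.70.
Interest saved = €821.56 − €340.70 = €480.86.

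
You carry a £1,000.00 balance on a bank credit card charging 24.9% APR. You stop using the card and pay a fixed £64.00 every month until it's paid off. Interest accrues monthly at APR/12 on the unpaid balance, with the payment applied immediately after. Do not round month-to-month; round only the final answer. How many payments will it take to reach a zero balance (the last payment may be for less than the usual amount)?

Monthly rate r = 24.9%/12 = 2.075% = 0.02075.
Recurrence: B ← B·(1+r) − £64.00.
Month 1: interest £20.75; balance after payment £956.75.
Month 2: interest £19.85; balance after payment £912.60.
Closed form: n = −ln(1 − rB₀/P)/ln(1+r) = −ln(0.67578)/ln(1.02075) ≈ 19.081, so the balance reaches zero during payment 20.

20 payments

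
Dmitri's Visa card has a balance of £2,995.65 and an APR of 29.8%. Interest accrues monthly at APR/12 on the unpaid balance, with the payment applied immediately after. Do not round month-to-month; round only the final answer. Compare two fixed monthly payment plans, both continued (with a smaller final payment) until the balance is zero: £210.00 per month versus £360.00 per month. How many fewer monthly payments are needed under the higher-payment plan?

Monthly rate r = 29.8%/12 = 2.48333% = 0.0248333.
At £210.00/mo: n = ⌈−ln(1 − rB₀/P)/ln(1+r)⌉ = 18 payments (last £174.40); total interest = total paid − £2,995.65 = £748.75.
At £360.00/mo: 10 payments (last £158.32); total interest £402.67.
Payments saved = 18 − 10 = 8.

8 fewer payments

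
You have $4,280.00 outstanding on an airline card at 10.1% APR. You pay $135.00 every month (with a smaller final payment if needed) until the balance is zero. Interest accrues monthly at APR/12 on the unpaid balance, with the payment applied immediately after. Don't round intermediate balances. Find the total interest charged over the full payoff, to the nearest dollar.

Monthly rate r = 10.1%/12 = 0.841667% = 0.00841667.
Payoff takes n = ⌈−ln(1 − rB₀/P)/ln(1+r)⌉ = ⌈37.033⌉ = 38 payments; the last is $4.48.
Total paid = 37·$135.00 + $4.48 = $4,999.48.
Total interest = total paid − principal = $4,999.48 − $4,280.00 = $719.48.

$719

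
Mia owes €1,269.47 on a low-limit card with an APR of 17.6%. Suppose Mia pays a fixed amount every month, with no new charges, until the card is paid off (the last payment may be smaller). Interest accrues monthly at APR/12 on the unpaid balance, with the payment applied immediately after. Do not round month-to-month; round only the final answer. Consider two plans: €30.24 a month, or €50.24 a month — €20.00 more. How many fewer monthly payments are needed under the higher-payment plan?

Monthly rate r = 17.6%/12 = 1.46667% = 0.0146667.
At €30.24/mo: n = ⌈−ln(1 − rB₀/P)/ln(1+r)⌉ = 66 payments (last €20.68); total interest = total paid − €1,269.47 = €716.81.
At €50.24/mo: 32 payments (last €40.16); total interest €328.13.
Payments saved = 66 − 32 = 34.

34 fewer payments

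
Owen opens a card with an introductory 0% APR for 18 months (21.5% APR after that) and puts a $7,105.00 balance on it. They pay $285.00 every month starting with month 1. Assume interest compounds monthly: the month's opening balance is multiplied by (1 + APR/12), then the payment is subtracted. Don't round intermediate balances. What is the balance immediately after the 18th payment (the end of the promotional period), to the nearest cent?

Promo months 1–18 at r₀ = 0%/12 = 0; months 19+ at r₁ = 21.5%/12 = 0.0179167.
After month 18 (no interest yet): B = $7,105.00 − 18·$285.00 = $1,975.00.

$1,975.00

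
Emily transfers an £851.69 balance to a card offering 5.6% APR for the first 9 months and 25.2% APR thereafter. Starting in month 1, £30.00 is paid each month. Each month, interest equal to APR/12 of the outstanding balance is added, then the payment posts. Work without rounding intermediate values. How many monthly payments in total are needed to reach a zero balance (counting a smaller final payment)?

36 months

Promo months 1–9 at r₀ = 5.6%/12 = 0.00466667; months 10+ at r₁ = 25.2%/12 = 0.021.
After month 9: iterate B ← B·(1+r₀) − £30.00 for 9 months → £613.04.
Then at r₁ with £30.00/mo: n₂ = −ln(1 − r₁·B/P)/ln(1+r₁) ≈ 26.97 → 27 more payments.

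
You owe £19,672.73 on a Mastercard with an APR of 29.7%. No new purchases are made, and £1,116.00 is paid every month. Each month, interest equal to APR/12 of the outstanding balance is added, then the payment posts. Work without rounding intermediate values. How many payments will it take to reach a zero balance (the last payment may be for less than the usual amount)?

Monthly rate r = 29.7%/12 = 2.475% = 0.02475.
Recurrence: B ← B·(1+r) − £1,116.00.
Month 1: interest £486.90; balance after payment £19,043.63.
Month 2: interest £471.33; balance after payment £18,398.96.
Closed form: n = −ln(1 − rB₀/P)/ln(1+r) = −ln(0.56371)/ln(1.02475) ≈ 23.446, so the balance reaches zero during payment 24.

24 months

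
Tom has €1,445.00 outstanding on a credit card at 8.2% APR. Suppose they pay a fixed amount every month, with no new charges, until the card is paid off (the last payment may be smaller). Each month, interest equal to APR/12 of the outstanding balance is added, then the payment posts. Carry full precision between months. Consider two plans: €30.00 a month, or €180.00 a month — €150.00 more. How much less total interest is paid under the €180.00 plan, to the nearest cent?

€267.22

Monthly rate r = 8.2%/12 = 0.683333% = 0.00683333.
At €30.00/mo: n = ⌈−ln(1 − rB₀/P)/ln(1+r)⌉ = 59 payments (last €18.56); total interest = total paid − €1,445.00 = €313.56.
At €180.00/mo: 9 payments (last €51.34); total interest €46.34.
Interest saved = €313.56 − €46.34 = €267.22.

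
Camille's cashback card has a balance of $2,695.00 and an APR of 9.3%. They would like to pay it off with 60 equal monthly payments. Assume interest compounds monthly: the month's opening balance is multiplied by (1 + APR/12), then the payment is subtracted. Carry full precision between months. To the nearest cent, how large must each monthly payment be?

Monthly rate r = 9.3%/12 = 0.775% = 0.00775.
Level-payment amortization: P = B₀·r / (1 − (1+r)^(−n)) = 2695.00·0.00775 / (1 − 1.00775^(−60)).
Denominator 1 − (1+r)^(−60) = 0.370737878.
P = 20.8863 / 0.370737878 ≈ 56.34.

$56.34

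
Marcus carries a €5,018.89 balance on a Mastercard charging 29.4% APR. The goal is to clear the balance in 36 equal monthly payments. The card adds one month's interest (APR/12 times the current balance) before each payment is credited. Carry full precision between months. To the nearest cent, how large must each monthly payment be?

€211.41

Monthly rate r = 29.4%/12 = 2.45% = 0.0245.
Level-payment amortization: P = B₀·r / (1 − (1+r)^(−n)) = 5018.89·0.0245 / (1 − 1.0245^(−36)).
Denominator 1 − (1+r)^(−36) = 0.581621516.
P = 122.963 / 0.581621516 ≈ 211.41.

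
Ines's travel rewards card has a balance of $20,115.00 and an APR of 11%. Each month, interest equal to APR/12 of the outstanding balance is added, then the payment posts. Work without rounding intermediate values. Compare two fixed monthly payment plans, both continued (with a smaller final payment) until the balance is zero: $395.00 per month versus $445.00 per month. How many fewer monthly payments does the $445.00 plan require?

Monthly rate r = 11%/12 = 0.916667% = 0.00916667.
At $395.00/mo: n = ⌈−ln(1 − rB₀/P)/ln(1+r)⌉ = 69 payments (last $362.55); total interest = total paid − $20,115.00 = $7,107.55.
At $445.00/mo: 59 payments (last $283.08); total interest $5,978.08.
Payments saved = 69 − 59 = 10.

10 fewer payments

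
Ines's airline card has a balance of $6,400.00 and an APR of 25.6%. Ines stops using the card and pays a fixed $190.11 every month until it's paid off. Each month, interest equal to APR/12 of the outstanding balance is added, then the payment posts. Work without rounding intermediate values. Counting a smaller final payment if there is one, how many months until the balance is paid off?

60 months

Monthly rate r = 25.6%/12 = 2.13333% = 0.0213333.
Recurrence: B ← B·(1+r) − $190.11.
Month 1: interest $136.53; balance after payment $6,346.42.
Month 2: interest $135.39; balance after payment $6,291.70.
Closed form: n = −ln(1 − rB₀/P)/ln(1+r) = −ln(0.28182)/ln(1.02133) ≈ 59.998, so the balance reaches zero during payment 60.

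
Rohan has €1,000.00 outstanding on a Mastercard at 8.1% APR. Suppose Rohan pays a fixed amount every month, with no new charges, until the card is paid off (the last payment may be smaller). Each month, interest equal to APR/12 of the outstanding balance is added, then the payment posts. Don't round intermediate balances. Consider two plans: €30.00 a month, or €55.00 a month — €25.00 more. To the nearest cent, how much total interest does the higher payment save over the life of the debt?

€66.14

Monthly rate r = 8.1%/12 = 0.675% = 0.00675.
At €30.00/mo: n = ⌈−ln(1 − rB₀/P)/ln(1+r)⌉ = 38 payments (last €26.68); total interest = total paid − €1,000.00 = €136.68.
At €55.00/mo: 20 payments (last €25.54); total interest €70.54.
Interest saved = €136.68 − €70.54 = €66.14.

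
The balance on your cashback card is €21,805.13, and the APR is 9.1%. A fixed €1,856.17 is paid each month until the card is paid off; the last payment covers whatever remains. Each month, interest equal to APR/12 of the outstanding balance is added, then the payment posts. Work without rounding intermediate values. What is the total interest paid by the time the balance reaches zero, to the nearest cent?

Monthly rate r = 9.1%/12 = 0.758333% = 0.00758333.
Payoff takes n = ⌈−ln(1 − rB₀/P)/ln(1+r)⌉ = ⌈12.351⌉ = 13 payments; the last is €652.25.
Total paid = 12·€1,856.17 + €652.25 = €22,926.29.
Total interest = total paid − principal = €22,926.29 − €21,805.13 = €1,121.16.

€1,121.16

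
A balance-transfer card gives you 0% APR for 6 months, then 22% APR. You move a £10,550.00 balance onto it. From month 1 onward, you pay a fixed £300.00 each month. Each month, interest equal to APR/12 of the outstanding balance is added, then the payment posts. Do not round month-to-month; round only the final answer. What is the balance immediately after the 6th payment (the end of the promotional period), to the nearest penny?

£8,750.00

Promo months 1–6 at r₀ = 0%/12 = 0; months 7+ at r₁ = 22%/12 = 0.0183333.
After month 6 (no interest yet): B = £10,550.00 − 6·£300.00 = £8,750.00.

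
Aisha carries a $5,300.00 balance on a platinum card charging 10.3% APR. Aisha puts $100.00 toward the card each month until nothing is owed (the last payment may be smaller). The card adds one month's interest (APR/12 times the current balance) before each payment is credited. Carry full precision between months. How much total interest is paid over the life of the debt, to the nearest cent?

$1,800.01

Monthly rate r = 10.3%/12 = 0.858333% = 0.00858333.
Payoff takes n = ⌈−ln(1 − rB₀/P)/ln(1+r)⌉ = ⌈71.000⌉ = 72 payments; the last is $0.01.
Total paid = 71·$100.00 + $0.01 = $7,100.01.
Total interest = total paid − principal = $7,100.01 − $5,300.00 = $1,800.01.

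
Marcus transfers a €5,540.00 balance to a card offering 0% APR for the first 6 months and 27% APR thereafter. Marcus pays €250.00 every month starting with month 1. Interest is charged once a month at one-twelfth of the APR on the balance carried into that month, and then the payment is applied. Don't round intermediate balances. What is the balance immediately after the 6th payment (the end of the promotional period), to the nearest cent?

€4,040.00

Promo months 1–6 at r₀ = 0%/12 = 0; months 7+ at r₁ = 27%/12 = 0.0225.
After month 6 (no interest yet): B = €5,540.00 − 6·€250.00 = €4,040.00.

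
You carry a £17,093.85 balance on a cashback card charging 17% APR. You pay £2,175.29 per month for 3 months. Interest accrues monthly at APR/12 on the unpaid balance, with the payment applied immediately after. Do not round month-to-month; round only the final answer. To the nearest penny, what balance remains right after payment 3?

£11,211.92

Monthly rate r = 17%/12 = 1.41667% = 0.0141667.
Each month: B ← B·(1+r) − £2,175.29.
Month 1: interest £242.16; balance after payment £15,160.72.
Month 2: interest £214.78; balance after payment £13,200.21.
Month 3: interest £187.00; balance after payment £11,211.92.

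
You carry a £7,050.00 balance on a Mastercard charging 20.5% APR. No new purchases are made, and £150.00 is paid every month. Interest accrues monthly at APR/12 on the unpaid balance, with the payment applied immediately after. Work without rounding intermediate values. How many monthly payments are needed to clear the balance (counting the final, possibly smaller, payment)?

96 months

Monthly rate r = 20.5%/12 = 1.70833% = 0.0170833.
Recurrence: B ← B·(1+r) − £150.00.
Month 1: interest £120.44; balance after payment £7,020.44.
Month 2: interest £119.93; balance after payment £6,990.37.
Closed form: n = −ln(1 − rB₀/P)/ln(1+r) = −ln(0.19708)/ln(1.01708) ≈ 95.881, so the balance reaches zero during payment 96.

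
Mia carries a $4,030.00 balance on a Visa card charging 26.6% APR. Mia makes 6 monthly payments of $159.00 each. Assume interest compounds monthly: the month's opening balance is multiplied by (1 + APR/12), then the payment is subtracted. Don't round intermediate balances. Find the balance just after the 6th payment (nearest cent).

$3,588.13

Monthly rate r = 26.6%/12 = 2.21667% = 0.0221667.
Each month: B ← B·(1+r) − $159.00.
Month 1: interest $89.33; balance after payment $3,960.33.
Month 2: interest $87.79; balance after payment $3,889.12.
Month 3: interest $86.21; balance after payment $3,816.33.
Month 4: interest $84.60; balance after payment $3,741.92.
Month 5: interest $82.95; balance after payment $3,665.87.
Month 6: interest $81.26; balance after payment $3,588.13.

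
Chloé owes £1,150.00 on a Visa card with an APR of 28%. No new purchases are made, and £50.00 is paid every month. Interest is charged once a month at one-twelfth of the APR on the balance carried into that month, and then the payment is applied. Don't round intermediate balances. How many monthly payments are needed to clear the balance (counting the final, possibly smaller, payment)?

34 payments

Monthly rate r = 28%/12 = 2.33333% = 0.0233333.
Recurrence: B ← B·(1+r) − £50.00.
Month 1: interest £26.83; balance after payment £1,126.83.
Month 2: interest £26.29; balance after payment £1,103.13.
Closed form: n = −ln(1 − rB₀/P)/ln(1+r) = −ln(0.46333)/ln(1.02333) ≈ 33.354, so the balance reaches zero during payment 34.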